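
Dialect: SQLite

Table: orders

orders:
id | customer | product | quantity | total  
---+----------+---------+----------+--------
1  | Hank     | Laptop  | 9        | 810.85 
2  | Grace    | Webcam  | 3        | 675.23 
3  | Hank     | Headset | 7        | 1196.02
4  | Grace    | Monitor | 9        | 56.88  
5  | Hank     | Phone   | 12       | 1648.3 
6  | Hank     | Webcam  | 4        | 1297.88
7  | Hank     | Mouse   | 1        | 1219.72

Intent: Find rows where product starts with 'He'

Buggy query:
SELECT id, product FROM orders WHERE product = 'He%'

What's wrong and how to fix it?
Bug: Wildcards only work with LIKE; '=' treats '%' as a literal character

Fix: Use LIKE for wildcard pattern matching

Corrected query:
SELECT id, product FROM orders WHERE product LIKE 'He%'

Result:
id | product
---+--------
3  | Headset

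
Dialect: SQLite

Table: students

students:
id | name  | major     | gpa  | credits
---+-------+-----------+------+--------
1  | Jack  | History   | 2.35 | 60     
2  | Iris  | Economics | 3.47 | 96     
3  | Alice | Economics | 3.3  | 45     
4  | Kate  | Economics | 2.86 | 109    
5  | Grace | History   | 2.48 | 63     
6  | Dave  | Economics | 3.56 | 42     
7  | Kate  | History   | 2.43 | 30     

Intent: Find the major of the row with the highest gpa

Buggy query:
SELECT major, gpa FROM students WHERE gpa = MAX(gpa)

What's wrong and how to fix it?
Bug: MAX(gpa) is an aggregate and cannot be used directly in WHERE

Fix: Use a subquery: WHERE gpa = (SELECT MAX(gpa) FROM students)

Corrected query:
SELECT major, gpa FROM students WHERE gpa = (SELECT MAX(gpa) FROM students)

Result:
major     | gpa 
----------+-----
Economics | 3.56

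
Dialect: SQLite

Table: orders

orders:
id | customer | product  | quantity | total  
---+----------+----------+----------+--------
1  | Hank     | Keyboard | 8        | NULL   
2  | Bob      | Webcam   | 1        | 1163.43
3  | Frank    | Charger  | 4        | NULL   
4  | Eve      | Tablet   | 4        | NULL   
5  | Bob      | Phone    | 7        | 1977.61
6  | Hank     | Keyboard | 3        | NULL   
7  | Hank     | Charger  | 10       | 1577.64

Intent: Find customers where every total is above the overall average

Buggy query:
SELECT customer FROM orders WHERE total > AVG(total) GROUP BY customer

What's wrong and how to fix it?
Bug: WHERE evaluates per row before aggregation, so AVG() is unavailable

Fix: Use a subquery for AVG and a HAVING MIN(...) filter so the condition holds for every row in the group

Corrected query:
SELECT customer FROM orders GROUP BY customer HAVING MIN(total) > (SELECT AVG(total) FROM orders)

Result:
customer
--------
Hank    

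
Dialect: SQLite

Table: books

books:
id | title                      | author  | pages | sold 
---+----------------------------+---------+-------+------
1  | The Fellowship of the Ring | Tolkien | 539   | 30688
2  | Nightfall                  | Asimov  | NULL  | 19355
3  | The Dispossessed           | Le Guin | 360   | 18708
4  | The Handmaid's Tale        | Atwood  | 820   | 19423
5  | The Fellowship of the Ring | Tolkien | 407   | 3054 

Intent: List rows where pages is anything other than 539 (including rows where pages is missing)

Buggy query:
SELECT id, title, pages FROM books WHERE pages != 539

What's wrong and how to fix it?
Bug: Inequality against NULL is unknown, not true; rows with NULL are dropped

Fix: Handle NULL separately with IS NULL alongside the inequality

Corrected query:
SELECT id, title, pages FROM books WHERE pages != 539 OR pages IS NULL

Result:
id | title                      | pages
---+----------------------------+------
2  | Nightfall                  | NULL 
3  | The Dispossessed           | 360  
4  | The Handmaid's Tale        | 820  
5  | The Fellowship of the Ring | 407  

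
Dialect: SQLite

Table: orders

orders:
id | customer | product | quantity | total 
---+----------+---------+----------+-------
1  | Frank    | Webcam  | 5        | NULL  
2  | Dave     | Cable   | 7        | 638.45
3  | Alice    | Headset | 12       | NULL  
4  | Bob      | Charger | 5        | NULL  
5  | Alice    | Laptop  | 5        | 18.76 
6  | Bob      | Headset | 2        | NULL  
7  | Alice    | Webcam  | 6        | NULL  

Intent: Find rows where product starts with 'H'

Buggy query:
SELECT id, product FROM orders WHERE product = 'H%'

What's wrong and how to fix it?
Bug: Wildcards only work with LIKE; '=' treats '%' as a literal character

Fix: Use LIKE for wildcard pattern matching

Corrected query:
SELECT id, product FROM orders WHERE product LIKE 'H%'

Result:
id | product
---+--------
3  | Headset
6  | Headset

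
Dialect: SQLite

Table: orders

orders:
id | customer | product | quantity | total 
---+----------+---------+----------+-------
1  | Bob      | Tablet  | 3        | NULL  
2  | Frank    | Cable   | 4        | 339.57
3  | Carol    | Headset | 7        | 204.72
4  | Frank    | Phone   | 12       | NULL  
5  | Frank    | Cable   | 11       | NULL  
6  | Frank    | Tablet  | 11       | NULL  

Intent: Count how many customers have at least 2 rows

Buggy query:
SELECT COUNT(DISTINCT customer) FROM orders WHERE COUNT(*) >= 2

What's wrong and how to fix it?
Bug: COUNT(*) cannot appear in WHERE; the per-group count doesn't exist yet

Fix: Use a subquery that GROUPs and filters with HAVING, then count its rows

Corrected query:
SELECT COUNT(*) FROM (SELECT customer FROM orders GROUP BY customer HAVING COUNT(*) >= 2)

Result:
COUNT(*)
--------
1       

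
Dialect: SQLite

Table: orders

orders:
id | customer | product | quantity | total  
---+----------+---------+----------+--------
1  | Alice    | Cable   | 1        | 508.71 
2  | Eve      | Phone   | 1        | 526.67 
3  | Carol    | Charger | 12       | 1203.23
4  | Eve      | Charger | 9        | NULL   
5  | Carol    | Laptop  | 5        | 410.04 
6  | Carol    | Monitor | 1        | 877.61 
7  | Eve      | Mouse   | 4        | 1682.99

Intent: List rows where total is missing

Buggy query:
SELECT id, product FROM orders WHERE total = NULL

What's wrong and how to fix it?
Bug: Comparing to NULL with '=' never matches; NULL = NULL is unknown, not true

Fix: Replace '= NULL' with 'IS NULL'

Corrected query:
SELECT id, product FROM orders WHERE total IS NULL

Result:
id | product
---+--------
4  | Charger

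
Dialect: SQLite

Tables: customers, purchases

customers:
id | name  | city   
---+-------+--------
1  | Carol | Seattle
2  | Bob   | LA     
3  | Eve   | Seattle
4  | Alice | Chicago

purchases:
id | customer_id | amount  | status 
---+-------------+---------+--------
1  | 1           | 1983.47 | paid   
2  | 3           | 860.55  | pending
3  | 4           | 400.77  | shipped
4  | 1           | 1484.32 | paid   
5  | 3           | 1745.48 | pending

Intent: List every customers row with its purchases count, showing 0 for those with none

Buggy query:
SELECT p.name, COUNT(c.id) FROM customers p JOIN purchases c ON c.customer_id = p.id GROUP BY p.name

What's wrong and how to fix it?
Bug: An inner join excludes parents with zero children

Fix: Use LEFT JOIN so parents without children still appear (COUNT(c.id) gives 0)

Corrected query:
SELECT p.name, COUNT(c.id) FROM customers p LEFT JOIN purchases c ON c.customer_id = p.id GROUP BY p.name

Result:
name  | COUNT(c.id)
------+------------
Alice | 1          
Bob   | 0          
Carol | 2          
Eve   | 2          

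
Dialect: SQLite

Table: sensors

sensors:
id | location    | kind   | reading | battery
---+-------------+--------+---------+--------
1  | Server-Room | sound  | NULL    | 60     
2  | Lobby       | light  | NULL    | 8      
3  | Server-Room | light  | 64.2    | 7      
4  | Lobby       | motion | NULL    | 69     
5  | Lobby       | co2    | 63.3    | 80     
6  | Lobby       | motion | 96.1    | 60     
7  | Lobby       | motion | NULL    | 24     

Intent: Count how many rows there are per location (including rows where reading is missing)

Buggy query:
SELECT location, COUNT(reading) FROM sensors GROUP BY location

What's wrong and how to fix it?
Bug: COUNT(column) counts non-NULL values only; rows with NULL reading aren't counted

Fix: Replace COUNT(reading) with COUNT(*)

Corrected query:
SELECT location, COUNT(*) FROM sensors GROUP BY location

Result:
location    | COUNT(*)
------------+---------
Lobby       | 5       
Server-Room | 2       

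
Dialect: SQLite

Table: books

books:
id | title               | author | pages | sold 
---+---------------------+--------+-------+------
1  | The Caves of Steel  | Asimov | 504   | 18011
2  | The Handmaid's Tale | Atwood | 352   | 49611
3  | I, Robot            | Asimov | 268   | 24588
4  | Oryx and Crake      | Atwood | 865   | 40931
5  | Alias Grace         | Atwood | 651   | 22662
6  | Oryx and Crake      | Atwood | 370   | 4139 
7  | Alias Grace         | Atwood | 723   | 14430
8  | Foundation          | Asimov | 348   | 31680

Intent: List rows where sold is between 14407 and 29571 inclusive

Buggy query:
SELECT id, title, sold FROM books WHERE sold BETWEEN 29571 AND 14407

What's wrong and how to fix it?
Bug: The bounds are reversed; BETWEEN a AND b requires a <= b to match anything

Fix: Swap the bounds so the smaller value comes first

Corrected query:
SELECT id, title, sold FROM books WHERE sold BETWEEN 14407 AND 29571

Result:
id | title              | sold 
---+--------------------+------
1  | The Caves of Steel | 18011
3  | I, Robot           | 24588
5  | Alias Grace        | 22662
7  | Alias Grace        | 14430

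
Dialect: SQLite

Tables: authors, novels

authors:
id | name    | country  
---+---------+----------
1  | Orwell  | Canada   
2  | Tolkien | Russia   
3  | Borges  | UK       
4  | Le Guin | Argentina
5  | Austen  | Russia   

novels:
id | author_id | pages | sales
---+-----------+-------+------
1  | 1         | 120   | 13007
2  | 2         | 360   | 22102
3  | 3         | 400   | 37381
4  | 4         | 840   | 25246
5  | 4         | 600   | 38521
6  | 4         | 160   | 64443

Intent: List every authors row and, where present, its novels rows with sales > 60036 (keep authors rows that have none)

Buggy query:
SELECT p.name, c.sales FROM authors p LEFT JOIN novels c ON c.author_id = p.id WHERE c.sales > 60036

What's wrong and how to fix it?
Bug: Filtering c.sales in WHERE discards the NULL rows produced by LEFT JOIN, turning it into an inner join

Fix: Put 'c.sales > 60036' in the JOIN's ON clause instead of WHERE

Corrected query:
SELECT p.name, c.sales FROM authors p LEFT JOIN novels c ON c.author_id = p.id AND c.sales > 60036

Result:
name    | sales
--------+------
Orwell  | NULL 
Tolkien | NULL 
Borges  | NULL 
Le Guin | 64443
Austen  | NULL 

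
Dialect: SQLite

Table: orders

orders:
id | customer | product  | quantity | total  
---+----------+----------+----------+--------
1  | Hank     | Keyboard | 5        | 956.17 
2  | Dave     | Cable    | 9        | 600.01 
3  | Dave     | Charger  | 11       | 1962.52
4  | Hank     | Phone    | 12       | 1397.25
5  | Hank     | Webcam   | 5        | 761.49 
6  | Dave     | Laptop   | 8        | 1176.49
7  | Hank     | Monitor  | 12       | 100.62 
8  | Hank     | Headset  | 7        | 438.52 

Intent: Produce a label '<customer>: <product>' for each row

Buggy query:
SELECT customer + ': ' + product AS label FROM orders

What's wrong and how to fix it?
Bug: SQLite uses || for string concatenation; + coerces text to numbers (yielding 0)

Fix: Use the || operator for string concatenation

Corrected query:
SELECT customer || ': ' || product AS label FROM orders

Result:
label         
--------------
Hank: Keyboard
Dave: Cable   
Dave: Charger 
Hank: Phone   
Hank: Webcam  
Dave: Laptop  
Hank: Monitor 
Hank: Headset 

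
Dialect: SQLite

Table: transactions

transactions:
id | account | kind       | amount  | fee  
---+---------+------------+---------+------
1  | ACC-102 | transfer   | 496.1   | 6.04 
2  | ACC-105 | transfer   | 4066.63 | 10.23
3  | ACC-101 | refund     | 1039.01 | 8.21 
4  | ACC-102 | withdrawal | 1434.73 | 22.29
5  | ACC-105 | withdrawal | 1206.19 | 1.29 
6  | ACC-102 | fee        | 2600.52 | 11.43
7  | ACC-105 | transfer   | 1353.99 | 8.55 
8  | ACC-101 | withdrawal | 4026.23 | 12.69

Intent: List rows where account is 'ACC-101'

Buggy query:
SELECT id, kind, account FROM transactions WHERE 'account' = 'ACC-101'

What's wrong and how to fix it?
Bug: Single quotes denote string literals in SQL; the column name is being compared as a constant string

Fix: Remove the quotes around the column name (or use double quotes for an identifier)

Corrected query:
SELECT id, kind, account FROM transactions WHERE account = 'ACC-101'

Result:
id | kind       | account
---+------------+--------
3  | refund     | ACC-101
8  | withdrawal | ACC-101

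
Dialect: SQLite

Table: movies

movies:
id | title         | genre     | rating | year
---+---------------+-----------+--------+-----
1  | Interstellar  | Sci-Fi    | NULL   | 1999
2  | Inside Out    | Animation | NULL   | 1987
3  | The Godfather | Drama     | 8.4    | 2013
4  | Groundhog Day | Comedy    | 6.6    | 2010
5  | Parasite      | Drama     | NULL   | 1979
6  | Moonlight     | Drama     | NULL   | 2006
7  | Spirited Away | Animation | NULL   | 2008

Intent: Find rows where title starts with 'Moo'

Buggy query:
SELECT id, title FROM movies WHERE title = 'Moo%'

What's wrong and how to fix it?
Bug: '=' compares the literal string including the % character; pattern matching needs LIKE

Fix: Use LIKE for wildcard pattern matching

Corrected query:
SELECT id, title FROM movies WHERE title LIKE 'Moo%'

Result:
id | title    
---+----------
6  | Moonlight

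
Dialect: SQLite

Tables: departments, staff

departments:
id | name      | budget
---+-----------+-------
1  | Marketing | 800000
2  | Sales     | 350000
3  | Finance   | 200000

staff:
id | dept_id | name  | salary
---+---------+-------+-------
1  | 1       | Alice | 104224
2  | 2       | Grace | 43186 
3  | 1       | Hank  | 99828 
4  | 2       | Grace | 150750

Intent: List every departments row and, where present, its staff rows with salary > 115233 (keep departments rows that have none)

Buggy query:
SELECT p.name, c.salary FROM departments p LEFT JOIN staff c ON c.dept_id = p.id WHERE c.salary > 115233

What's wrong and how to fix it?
Bug: A WHERE condition on the right-hand table after LEFT JOIN drops unmatched parents

Fix: Put 'c.salary > 115233' in the JOIN's ON clause instead of WHERE

Corrected query:
SELECT p.name, c.salary FROM departments p LEFT JOIN staff c ON c.dept_id = p.id AND c.salary > 115233

Result:
name      | salary
----------+-------
Marketing | NULL  
Sales     | 150750
Finance   | NULL  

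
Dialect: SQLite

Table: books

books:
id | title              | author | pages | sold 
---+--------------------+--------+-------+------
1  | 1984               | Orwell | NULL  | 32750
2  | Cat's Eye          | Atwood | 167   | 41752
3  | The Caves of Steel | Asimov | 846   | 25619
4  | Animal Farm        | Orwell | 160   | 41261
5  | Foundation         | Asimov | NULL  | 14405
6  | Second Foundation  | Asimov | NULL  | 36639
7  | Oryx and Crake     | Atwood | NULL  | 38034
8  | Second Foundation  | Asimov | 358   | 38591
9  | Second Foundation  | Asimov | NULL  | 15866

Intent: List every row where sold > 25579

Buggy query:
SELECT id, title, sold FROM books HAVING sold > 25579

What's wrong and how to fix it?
Bug: HAVING filters the output of aggregation, but this query has no GROUP BY and no aggregate functions, so SQLite rejects it (HAVING clause on a non-aggregate query); the condition here is per row

Fix: Use WHERE for row-level filtering

Corrected query:
SELECT id, title, sold FROM books WHERE sold > 25579

Result:
id | title              | sold 
---+--------------------+------
1  | 1984               | 32750
2  | Cat's Eye          | 41752
3  | The Caves of Steel | 25619
4  | Animal Farm        | 41261
6  | Second Foundation  | 36639
7  | Oryx and Crake     | 38034
8  | Second Foundation  | 38591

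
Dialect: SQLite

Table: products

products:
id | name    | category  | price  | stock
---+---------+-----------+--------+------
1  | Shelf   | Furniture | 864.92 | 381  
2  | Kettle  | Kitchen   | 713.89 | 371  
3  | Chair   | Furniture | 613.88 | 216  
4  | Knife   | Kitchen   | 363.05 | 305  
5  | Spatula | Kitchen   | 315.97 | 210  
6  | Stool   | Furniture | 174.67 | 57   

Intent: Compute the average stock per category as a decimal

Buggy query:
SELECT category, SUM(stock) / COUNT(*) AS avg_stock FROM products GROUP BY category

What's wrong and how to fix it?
Bug: SUM(stock) and COUNT(*) are both integers; the division truncates the fractional part

Fix: Multiply by 1.0 (or CAST to REAL) to force floating-point division

Corrected query:
SELECT category, SUM(stock) * 1.0 / COUNT(*) AS avg_stock FROM products GROUP BY category

Result:
category  | avg_stock 
----------+-----------
Furniture | 218       
Kitchen   | 295.333333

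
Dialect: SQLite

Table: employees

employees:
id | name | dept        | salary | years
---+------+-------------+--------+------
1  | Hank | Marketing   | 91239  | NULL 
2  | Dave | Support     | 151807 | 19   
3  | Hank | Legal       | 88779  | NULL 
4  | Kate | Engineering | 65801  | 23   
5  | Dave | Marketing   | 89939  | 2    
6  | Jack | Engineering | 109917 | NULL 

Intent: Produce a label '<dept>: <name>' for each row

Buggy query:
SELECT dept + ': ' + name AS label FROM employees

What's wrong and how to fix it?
Bug: SQLite uses || for string concatenation; + coerces text to numbers (yielding 0)

Fix: Replace + with || to concatenate text

Corrected query:
SELECT dept || ': ' || name AS label FROM employees

Result:
label            
-----------------
Marketing: Hank  
Support: Dave    
Legal: Hank      
Engineering: Kate
Marketing: Dave  
Engineering: Jack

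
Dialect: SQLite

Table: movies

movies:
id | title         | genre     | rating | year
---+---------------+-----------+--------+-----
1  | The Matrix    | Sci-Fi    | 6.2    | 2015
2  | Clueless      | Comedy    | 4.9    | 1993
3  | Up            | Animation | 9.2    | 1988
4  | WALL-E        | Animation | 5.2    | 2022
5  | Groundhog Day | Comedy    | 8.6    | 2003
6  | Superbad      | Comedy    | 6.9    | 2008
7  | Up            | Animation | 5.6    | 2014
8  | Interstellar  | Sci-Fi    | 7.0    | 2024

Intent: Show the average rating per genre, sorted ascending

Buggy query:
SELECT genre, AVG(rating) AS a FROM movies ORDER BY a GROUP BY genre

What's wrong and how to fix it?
Bug: ORDER BY appears before GROUP BY; SQL clause order requires GROUP BY first

Fix: Reorder: SELECT … FROM … GROUP BY … ORDER BY …

Corrected query:
SELECT genre, AVG(rating) AS a FROM movies GROUP BY genre ORDER BY a

Result:
genre     | a       
----------+---------
Sci-Fi    | 6.6     
Animation | 6.666667
Comedy    | 6.8     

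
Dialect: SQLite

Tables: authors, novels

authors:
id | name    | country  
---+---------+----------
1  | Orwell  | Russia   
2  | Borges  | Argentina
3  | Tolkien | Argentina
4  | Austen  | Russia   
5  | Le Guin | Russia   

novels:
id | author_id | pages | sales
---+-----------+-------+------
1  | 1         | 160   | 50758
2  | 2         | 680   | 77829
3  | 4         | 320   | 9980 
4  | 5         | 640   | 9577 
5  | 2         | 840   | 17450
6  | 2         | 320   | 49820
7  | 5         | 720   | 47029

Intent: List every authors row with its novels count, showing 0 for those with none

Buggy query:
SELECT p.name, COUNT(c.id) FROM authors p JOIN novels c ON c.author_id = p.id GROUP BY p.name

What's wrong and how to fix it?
Bug: An inner join excludes parents with zero children

Fix: Switch to LEFT JOIN to retain unmatched parent rows

Corrected query:
SELECT p.name, COUNT(c.id) FROM authors p LEFT JOIN novels c ON c.author_id = p.id GROUP BY p.name

Result:
name    | COUNT(c.id)
--------+------------
Austen  | 1          
Borges  | 3          
Le Guin | 2          
Orwell  | 1          
Tolkien | 0          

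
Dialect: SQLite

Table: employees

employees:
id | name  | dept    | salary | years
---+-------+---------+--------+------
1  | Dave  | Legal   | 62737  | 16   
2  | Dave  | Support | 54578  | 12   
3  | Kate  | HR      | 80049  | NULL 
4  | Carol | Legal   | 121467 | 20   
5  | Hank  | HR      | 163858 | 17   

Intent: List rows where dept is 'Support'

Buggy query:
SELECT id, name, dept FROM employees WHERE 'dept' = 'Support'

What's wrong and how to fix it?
Bug: Single quotes denote string literals in SQL; the column name is being compared as a constant string

Fix: Remove the quotes around the column name (or use double quotes for an identifier)

Corrected query:
SELECT id, name, dept FROM employees WHERE dept = 'Support'

Result:
id | name | dept   
---+------+--------
2  | Dave | Support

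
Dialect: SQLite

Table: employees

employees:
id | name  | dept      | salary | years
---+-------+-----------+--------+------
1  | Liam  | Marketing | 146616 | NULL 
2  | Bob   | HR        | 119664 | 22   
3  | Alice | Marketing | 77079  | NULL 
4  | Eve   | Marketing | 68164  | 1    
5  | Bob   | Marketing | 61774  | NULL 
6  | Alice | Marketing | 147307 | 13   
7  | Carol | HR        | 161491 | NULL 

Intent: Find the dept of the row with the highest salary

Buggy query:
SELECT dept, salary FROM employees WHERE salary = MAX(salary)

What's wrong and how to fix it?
Bug: MAX(salary) is an aggregate and cannot be used directly in WHERE

Fix: Use a subquery: WHERE salary = (SELECT MAX(salary) FROM employees)

Corrected query:
SELECT dept, salary FROM employees WHERE salary = (SELECT MAX(salary) FROM employees)

Result:
dept | salary
-----+-------
HR   | 161491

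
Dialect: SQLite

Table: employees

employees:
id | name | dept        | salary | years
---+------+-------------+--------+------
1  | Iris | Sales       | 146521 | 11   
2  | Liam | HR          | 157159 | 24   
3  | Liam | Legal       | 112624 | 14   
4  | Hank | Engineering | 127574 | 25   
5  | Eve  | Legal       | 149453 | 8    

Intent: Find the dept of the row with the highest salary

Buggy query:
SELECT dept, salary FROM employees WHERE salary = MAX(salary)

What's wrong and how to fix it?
Bug: WHERE is evaluated per row; an aggregate over the whole table isn't defined there

Fix: Use a subquery: WHERE salary = (SELECT MAX(salary) FROM employees)

Corrected query:
SELECT dept, salary FROM employees WHERE salary = (SELECT MAX(salary) FROM employees)

Result:
dept | salary
-----+-------
HR   | 157159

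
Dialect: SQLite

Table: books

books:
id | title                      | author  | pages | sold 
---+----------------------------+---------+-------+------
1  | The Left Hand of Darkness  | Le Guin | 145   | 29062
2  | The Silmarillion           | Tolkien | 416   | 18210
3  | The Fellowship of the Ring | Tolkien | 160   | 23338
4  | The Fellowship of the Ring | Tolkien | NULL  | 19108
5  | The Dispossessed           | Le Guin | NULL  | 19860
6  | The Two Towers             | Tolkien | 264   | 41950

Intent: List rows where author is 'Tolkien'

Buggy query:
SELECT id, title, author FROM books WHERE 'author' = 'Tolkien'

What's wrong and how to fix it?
Bug: Single quotes denote string literals in SQL; the column name is being compared as a constant string

Fix: Remove the quotes around the column name (or use double quotes for an identifier)

Corrected query:
SELECT id, title, author FROM books WHERE author = 'Tolkien'

Result:
id | title                      | author 
---+----------------------------+--------
2  | The Silmarillion           | Tolkien
3  | The Fellowship of the Ring | Tolkien
4  | The Fellowship of the Ring | Tolkien
6  | The Two Towers             | Tolkien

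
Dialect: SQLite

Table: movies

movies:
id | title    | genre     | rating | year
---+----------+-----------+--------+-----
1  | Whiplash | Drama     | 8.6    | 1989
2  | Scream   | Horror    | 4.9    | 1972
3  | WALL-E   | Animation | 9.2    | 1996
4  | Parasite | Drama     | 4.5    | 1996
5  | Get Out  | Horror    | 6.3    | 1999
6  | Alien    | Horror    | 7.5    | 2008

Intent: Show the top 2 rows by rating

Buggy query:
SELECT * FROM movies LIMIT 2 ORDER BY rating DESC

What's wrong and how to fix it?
Bug: LIMIT must come after ORDER BY

Fix: Swap the clauses: ORDER BY first, then LIMIT

Corrected query:
SELECT * FROM movies ORDER BY rating DESC LIMIT 2

Result:
id | title    | genre     | rating | year
---+----------+-----------+--------+-----
3  | WALL-E   | Animation | 9.2    | 1996
1  | Whiplash | Drama     | 8.6    | 1989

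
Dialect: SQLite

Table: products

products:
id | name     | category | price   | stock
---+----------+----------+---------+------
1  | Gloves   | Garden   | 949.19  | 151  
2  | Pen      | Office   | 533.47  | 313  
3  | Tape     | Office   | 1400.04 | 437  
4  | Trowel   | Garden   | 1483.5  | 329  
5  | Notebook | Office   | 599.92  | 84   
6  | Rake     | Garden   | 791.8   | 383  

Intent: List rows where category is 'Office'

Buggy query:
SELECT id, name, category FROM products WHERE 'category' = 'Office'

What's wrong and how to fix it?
Bug: Single quotes denote string literals in SQL; the column name is being compared as a constant string

Fix: Remove the quotes around the column name (or use double quotes for an identifier)

Corrected query:
SELECT id, name, category FROM products WHERE category = 'Office'

Result:
id | name     | category
---+----------+---------
2  | Pen      | Office  
3  | Tape     | Office  
5  | Notebook | Office  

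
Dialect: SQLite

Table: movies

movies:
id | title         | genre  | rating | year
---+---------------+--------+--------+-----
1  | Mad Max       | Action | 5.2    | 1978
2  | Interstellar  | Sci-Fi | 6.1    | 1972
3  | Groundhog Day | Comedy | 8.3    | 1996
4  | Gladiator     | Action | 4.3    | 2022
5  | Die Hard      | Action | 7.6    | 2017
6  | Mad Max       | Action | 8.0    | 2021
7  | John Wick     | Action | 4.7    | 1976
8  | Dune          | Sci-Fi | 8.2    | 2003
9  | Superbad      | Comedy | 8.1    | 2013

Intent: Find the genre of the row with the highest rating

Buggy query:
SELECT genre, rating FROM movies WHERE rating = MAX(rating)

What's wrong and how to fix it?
Bug: MAX(rating) is an aggregate and cannot be used directly in WHERE

Fix: Use a subquery: WHERE rating = (SELECT MAX(rating) FROM movies)

Corrected query:
SELECT genre, rating FROM movies WHERE rating = (SELECT MAX(rating) FROM movies)

Result:
genre  | rating
-------+-------
Comedy | 8.3   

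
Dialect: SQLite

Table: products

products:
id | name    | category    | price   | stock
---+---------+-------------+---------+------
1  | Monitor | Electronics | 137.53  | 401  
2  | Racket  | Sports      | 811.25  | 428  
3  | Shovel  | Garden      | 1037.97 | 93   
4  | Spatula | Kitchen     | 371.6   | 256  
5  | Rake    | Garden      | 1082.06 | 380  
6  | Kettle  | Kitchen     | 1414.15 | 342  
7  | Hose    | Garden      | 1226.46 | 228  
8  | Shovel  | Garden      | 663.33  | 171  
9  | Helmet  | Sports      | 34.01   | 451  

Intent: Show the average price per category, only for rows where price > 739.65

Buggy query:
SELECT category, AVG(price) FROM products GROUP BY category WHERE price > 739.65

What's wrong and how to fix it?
Bug: Row-level WHERE must come before GROUP BY in the clause order

Fix: Place WHERE between FROM and GROUP BY

Corrected query:
SELECT category, AVG(price) FROM products WHERE price > 739.65 GROUP BY category

Result:
category | AVG(price) 
---------+------------
Garden   | 1115.496667
Kitchen  | 1414.15    
Sports   | 811.25     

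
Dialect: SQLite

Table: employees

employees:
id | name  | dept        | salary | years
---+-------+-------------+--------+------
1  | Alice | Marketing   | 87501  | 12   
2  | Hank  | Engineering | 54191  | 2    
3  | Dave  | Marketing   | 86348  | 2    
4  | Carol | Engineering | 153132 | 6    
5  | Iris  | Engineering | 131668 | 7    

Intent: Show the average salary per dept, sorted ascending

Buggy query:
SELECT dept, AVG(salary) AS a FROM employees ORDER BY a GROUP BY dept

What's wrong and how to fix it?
Bug: ORDER BY appears before GROUP BY; SQL clause order requires GROUP BY first

Fix: Move ORDER BY to the end, after GROUP BY

Corrected query:
SELECT dept, AVG(salary) AS a FROM employees GROUP BY dept ORDER BY a

Result:
dept        | a      
------------+--------
Marketing   | 86924.5
Engineering | 112997 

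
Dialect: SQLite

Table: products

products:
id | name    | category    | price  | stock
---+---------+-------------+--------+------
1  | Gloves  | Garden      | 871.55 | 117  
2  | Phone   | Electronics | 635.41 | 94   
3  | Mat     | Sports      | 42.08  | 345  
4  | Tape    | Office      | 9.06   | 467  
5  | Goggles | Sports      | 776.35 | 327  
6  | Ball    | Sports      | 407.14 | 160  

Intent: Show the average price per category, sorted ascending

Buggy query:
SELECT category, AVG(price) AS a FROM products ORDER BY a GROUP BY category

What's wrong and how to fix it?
Bug: ORDER BY appears before GROUP BY; SQL clause order requires GROUP BY first

Fix: Move ORDER BY to the end, after GROUP BY

Corrected query:
SELECT category, AVG(price) AS a FROM products GROUP BY category ORDER BY a

Result:
category    | a         
------------+-----------
Office      | 9.06      
Sports      | 408.523333
Electronics | 635.41    
Garden      | 871.55    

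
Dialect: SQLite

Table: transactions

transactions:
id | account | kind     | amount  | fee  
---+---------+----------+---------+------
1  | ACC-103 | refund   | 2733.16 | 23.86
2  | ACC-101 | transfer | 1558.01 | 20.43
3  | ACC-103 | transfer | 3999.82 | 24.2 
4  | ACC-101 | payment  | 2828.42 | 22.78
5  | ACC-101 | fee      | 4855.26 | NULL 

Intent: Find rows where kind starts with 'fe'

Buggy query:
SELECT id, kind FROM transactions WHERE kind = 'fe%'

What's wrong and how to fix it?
Bug: '=' compares the literal string including the % character; pattern matching needs LIKE

Fix: Use LIKE for wildcard pattern matching

Corrected query:
SELECT id, kind FROM transactions WHERE kind LIKE 'fe%'

Result:
id | kind
---+-----
5  | fee 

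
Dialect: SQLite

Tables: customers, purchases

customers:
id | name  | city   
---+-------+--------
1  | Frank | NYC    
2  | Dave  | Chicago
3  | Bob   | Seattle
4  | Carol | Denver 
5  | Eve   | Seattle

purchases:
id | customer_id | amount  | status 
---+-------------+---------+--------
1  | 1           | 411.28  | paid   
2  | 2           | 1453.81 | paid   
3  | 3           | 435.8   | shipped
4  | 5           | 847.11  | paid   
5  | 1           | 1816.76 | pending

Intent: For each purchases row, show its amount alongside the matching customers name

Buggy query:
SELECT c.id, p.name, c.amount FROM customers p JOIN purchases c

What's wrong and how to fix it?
Bug: Missing join condition: each purchases row is matched to all customers rows instead of just its own

Fix: Add ON c.customer_id = p.id to the JOIN

Corrected query:
SELECT c.id, p.name, c.amount FROM customers p JOIN purchases c ON c.customer_id = p.id

Result:
id | name  | amount 
---+-------+--------
1  | Frank | 411.28 
2  | Dave  | 1453.81
3  | Bob   | 435.8  
4  | Eve   | 847.11 
5  | Frank | 1816.76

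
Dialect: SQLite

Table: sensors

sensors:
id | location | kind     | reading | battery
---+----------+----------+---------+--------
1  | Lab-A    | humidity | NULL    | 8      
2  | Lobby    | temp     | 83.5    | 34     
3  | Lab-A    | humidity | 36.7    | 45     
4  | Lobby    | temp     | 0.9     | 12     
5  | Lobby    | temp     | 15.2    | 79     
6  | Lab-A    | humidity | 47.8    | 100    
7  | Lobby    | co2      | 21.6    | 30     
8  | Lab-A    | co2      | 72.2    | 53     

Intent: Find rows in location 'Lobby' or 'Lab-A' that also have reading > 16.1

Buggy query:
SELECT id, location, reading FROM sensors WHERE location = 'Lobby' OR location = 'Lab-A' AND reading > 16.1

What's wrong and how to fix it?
Bug: Without parentheses, AND is evaluated before OR, so the reading filter only applies to the 'Lab-A' branch

Fix: Add parentheses around the OR so the AND applies to both alternatives

Corrected query:
SELECT id, location, reading FROM sensors WHERE (location = 'Lobby' OR location = 'Lab-A') AND reading > 16.1

Result:
id | location | reading
---+----------+--------
2  | Lobby    | 83.5   
3  | Lab-A    | 36.7   
6  | Lab-A    | 47.8   
7  | Lobby    | 21.6   
8  | Lab-A    | 72.2   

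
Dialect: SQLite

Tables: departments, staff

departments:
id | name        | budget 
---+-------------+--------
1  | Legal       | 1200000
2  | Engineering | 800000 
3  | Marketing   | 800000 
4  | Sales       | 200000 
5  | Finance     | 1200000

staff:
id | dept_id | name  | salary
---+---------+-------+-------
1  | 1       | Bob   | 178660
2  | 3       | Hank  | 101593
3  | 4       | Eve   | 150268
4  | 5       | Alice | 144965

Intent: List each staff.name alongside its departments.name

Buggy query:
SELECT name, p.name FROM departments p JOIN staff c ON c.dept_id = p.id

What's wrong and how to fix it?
Bug: 'name' exists in both joined tables, so the database can't tell which one is meant

Fix: Qualify the column with its table alias (c.name)

Corrected query:
SELECT c.name, p.name FROM departments p JOIN staff c ON c.dept_id = p.id

Result:
name  | name     
------+----------
Bob   | Legal    
Hank  | Marketing
Eve   | Sales    
Alice | Finance  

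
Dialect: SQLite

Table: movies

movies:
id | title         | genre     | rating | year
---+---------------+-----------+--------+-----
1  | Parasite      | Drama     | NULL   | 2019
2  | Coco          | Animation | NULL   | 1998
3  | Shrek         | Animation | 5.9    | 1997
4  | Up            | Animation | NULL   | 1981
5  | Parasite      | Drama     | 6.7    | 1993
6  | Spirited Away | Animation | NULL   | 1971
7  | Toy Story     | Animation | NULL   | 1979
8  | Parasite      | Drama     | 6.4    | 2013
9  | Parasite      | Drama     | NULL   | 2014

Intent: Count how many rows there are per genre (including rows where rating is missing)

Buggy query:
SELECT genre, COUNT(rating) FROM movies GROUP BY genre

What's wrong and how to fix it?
Bug: COUNT(rating) skips NULLs, so groups with missing rating are undercounted

Fix: Use COUNT(*) to count all rows regardless of NULL

Corrected query:
SELECT genre, COUNT(*) FROM movies GROUP BY genre

Result:
genre     | COUNT(*)
----------+---------
Animation | 5       
Drama     | 4       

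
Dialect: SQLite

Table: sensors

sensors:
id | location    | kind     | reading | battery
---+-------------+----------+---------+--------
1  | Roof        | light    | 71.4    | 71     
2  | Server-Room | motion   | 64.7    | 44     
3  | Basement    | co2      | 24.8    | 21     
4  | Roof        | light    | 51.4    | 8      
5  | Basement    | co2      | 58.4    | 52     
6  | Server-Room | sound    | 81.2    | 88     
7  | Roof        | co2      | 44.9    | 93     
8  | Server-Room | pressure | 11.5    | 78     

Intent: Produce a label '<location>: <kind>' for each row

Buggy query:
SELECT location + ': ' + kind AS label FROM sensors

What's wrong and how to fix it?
Bug: SQLite uses || for string concatenation; + coerces text to numbers (yielding 0)

Fix: Use the || operator for string concatenation

Corrected query:
SELECT location || ': ' || kind AS label FROM sensors

Result:
label                
---------------------
Roof: light          
Server-Room: motion  
Basement: co2        
Roof: light          
Basement: co2        
Server-Room: sound   
Roof: co2            
Server-Room: pressure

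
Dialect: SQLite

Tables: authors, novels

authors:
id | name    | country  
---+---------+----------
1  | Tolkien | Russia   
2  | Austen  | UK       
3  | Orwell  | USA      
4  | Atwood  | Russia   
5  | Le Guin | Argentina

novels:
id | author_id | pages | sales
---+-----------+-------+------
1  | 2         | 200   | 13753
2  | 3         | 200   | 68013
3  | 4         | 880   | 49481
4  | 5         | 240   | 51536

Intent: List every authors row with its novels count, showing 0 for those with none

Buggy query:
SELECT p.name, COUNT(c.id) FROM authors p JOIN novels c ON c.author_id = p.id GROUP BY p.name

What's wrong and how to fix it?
Bug: An inner join excludes parents with zero children

Fix: Switch to LEFT JOIN to retain unmatched parent rows

Corrected query:
SELECT p.name, COUNT(c.id) FROM authors p LEFT JOIN novels c ON c.author_id = p.id GROUP BY p.name

Result:
name    | COUNT(c.id)
--------+------------
Atwood  | 1          
Austen  | 1          
Le Guin | 1          
Orwell  | 1          
Tolkien | 0          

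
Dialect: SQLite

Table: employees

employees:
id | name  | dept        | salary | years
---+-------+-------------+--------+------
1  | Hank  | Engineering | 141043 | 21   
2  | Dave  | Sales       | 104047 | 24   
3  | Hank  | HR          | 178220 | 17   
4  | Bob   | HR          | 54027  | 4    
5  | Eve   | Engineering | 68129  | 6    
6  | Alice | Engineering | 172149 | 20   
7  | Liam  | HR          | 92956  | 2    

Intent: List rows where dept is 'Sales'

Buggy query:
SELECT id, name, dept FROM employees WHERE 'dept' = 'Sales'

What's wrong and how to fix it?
Bug: Single quotes denote string literals in SQL; the column name is being compared as a constant string

Fix: Reference the column as dept without single quotes

Corrected query:
SELECT id, name, dept FROM employees WHERE dept = 'Sales'

Result:
id | name | dept 
---+------+------
2  | Dave | Sales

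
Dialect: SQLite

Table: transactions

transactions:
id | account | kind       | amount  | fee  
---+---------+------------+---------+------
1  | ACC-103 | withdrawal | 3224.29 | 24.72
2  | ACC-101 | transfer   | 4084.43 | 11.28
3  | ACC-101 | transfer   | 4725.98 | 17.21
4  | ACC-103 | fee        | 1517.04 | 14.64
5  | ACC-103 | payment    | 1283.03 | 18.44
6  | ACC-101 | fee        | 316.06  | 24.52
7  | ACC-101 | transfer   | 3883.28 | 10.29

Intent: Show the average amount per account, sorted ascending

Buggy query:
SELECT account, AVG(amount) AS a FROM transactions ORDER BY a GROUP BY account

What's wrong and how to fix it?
Bug: ORDER BY appears before GROUP BY; SQL clause order requires GROUP BY first

Fix: Move ORDER BY to the end, after GROUP BY

Corrected query:
SELECT account, AVG(amount) AS a FROM transactions GROUP BY account ORDER BY a

Result:
account | a        
--------+----------
ACC-103 | 2008.12  
ACC-101 | 3252.4375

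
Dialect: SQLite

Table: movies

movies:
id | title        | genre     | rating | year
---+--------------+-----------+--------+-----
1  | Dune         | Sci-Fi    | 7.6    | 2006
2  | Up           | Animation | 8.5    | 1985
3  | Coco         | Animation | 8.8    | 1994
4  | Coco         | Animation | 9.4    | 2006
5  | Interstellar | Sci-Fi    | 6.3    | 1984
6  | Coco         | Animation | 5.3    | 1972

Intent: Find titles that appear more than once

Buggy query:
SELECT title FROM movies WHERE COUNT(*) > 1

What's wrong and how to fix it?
Bug: COUNT(*) is an aggregate and cannot be used in WHERE

Fix: Group first, then use HAVING for the count condition

Corrected query:
SELECT title FROM movies GROUP BY title HAVING COUNT(*) > 1

Result:
title
-----
Coco 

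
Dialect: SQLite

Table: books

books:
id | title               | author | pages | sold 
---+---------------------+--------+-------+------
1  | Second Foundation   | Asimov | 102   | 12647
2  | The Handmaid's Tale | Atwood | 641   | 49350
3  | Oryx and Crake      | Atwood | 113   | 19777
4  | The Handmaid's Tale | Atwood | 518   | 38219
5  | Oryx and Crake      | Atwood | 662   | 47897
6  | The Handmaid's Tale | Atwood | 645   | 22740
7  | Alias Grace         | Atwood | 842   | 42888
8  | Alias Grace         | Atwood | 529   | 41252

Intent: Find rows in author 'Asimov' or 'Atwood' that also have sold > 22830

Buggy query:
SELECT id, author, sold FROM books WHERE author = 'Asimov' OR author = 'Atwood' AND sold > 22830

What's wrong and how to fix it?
Bug: Without parentheses, AND is evaluated before OR, so the sold filter only applies to the 'Atwood' branch

Fix: Add parentheses around the OR so the AND applies to both alternatives

Corrected query:
SELECT id, author, sold FROM books WHERE (author = 'Asimov' OR author = 'Atwood') AND sold > 22830

Result:
id | author | sold 
---+--------+------
2  | Atwood | 49350
4  | Atwood | 38219
5  | Atwood | 47897
7  | Atwood | 42888
8  | Atwood | 41252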